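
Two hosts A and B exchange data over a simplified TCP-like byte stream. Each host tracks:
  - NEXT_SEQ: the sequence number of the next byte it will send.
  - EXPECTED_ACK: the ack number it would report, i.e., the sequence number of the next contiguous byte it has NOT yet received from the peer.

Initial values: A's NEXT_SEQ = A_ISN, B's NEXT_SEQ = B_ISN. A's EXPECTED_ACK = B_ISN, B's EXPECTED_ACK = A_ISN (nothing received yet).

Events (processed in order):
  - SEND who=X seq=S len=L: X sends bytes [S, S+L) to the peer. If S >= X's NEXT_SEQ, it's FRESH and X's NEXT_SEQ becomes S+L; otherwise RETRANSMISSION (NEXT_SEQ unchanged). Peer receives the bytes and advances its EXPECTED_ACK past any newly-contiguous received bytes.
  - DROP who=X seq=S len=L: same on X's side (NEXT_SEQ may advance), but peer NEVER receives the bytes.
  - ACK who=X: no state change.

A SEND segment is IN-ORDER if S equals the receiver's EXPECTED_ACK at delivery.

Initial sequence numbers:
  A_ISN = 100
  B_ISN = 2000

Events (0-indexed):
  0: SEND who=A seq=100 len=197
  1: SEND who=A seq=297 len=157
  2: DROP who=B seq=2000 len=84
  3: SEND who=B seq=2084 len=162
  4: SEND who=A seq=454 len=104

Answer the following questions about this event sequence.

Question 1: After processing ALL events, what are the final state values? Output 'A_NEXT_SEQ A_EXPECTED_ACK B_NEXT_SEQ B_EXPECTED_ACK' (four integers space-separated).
Answer: 558 2000 2246 558

Derivation:
After event 0: A_seq=297 A_ack=2000 B_seq=2000 B_ack=297
After event 1: A_seq=454 A_ack=2000 B_seq=2000 B_ack=454
After event 2: A_seq=454 A_ack=2000 B_seq=2084 B_ack=454
After event 3: A_seq=454 A_ack=2000 B_seq=2246 B_ack=454
After event 4: A_seq=558 A_ack=2000 B_seq=2246 B_ack=558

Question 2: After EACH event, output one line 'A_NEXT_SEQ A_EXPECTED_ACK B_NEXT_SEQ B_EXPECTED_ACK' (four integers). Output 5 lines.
297 2000 2000 297
454 2000 2000 454
454 2000 2084 454
454 2000 2246 454
558 2000 2246 558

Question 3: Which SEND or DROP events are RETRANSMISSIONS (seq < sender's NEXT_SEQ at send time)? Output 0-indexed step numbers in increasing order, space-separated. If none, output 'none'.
Step 0: SEND seq=100 -> fresh
Step 1: SEND seq=297 -> fresh
Step 2: DROP seq=2000 -> fresh
Step 3: SEND seq=2084 -> fresh
Step 4: SEND seq=454 -> fresh

Answer: none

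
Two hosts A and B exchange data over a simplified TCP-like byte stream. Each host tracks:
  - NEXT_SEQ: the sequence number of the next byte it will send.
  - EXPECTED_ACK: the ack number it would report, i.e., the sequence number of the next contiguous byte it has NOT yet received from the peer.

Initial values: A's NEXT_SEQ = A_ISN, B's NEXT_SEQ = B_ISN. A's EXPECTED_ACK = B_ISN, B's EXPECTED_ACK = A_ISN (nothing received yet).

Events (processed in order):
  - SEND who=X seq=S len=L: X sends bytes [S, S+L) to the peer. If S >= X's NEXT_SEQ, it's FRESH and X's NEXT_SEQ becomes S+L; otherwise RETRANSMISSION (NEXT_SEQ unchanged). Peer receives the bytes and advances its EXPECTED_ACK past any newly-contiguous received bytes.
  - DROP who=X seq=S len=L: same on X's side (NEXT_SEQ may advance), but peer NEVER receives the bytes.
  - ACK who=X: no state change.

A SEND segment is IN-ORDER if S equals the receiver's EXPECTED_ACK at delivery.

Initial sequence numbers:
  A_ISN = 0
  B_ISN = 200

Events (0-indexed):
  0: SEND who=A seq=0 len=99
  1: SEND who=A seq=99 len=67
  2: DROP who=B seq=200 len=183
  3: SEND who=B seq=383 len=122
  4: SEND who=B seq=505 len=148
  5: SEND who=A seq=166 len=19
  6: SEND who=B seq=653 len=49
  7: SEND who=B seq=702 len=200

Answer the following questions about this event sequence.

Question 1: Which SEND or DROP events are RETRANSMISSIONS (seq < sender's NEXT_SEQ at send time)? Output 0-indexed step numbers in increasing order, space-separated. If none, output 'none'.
Step 0: SEND seq=0 -> fresh
Step 1: SEND seq=99 -> fresh
Step 2: DROP seq=200 -> fresh
Step 3: SEND seq=383 -> fresh
Step 4: SEND seq=505 -> fresh
Step 5: SEND seq=166 -> fresh
Step 6: SEND seq=653 -> fresh
Step 7: SEND seq=702 -> fresh

Answer: none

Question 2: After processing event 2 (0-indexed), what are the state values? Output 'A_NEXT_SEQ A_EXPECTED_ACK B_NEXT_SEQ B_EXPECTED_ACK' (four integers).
After event 0: A_seq=99 A_ack=200 B_seq=200 B_ack=99
After event 1: A_seq=166 A_ack=200 B_seq=200 B_ack=166
After event 2: A_seq=166 A_ack=200 B_seq=383 B_ack=166

166 200 383 166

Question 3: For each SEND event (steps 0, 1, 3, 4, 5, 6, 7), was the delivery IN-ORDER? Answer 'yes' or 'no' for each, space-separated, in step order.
Step 0: SEND seq=0 -> in-order
Step 1: SEND seq=99 -> in-order
Step 3: SEND seq=383 -> out-of-order
Step 4: SEND seq=505 -> out-of-order
Step 5: SEND seq=166 -> in-order
Step 6: SEND seq=653 -> out-of-order
Step 7: SEND seq=702 -> out-of-order

Answer: yes yes no no yes no no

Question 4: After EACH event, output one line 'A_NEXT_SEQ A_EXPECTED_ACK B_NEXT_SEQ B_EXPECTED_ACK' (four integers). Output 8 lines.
99 200 200 99
166 200 200 166
166 200 383 166
166 200 505 166
166 200 653 166
185 200 653 185
185 200 702 185
185 200 902 185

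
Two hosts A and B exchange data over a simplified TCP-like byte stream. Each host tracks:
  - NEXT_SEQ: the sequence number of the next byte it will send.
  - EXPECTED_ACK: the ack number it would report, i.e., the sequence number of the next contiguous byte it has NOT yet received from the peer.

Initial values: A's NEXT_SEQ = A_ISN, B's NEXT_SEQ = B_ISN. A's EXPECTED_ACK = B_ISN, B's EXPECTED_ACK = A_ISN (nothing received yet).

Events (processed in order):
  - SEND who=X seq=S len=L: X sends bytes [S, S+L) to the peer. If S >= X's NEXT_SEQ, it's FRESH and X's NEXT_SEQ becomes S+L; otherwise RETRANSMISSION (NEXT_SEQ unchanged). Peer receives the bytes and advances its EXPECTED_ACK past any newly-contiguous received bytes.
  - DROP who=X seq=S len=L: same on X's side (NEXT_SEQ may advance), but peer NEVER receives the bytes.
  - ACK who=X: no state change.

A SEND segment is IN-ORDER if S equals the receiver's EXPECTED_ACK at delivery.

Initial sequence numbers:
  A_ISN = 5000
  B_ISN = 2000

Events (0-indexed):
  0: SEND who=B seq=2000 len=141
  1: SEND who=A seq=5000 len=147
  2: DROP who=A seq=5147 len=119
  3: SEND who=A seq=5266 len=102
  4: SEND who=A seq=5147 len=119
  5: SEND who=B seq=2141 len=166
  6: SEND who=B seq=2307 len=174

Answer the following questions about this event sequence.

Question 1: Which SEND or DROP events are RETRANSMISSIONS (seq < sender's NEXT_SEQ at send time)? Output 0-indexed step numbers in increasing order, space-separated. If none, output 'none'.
Answer: 4

Derivation:
Step 0: SEND seq=2000 -> fresh
Step 1: SEND seq=5000 -> fresh
Step 2: DROP seq=5147 -> fresh
Step 3: SEND seq=5266 -> fresh
Step 4: SEND seq=5147 -> retransmit
Step 5: SEND seq=2141 -> fresh
Step 6: SEND seq=2307 -> fresh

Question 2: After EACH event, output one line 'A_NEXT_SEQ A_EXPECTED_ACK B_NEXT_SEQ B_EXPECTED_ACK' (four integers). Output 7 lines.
5000 2141 2141 5000
5147 2141 2141 5147
5266 2141 2141 5147
5368 2141 2141 5147
5368 2141 2141 5368
5368 2307 2307 5368
5368 2481 2481 5368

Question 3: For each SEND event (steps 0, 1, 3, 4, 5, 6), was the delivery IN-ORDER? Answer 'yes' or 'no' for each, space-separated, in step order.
Step 0: SEND seq=2000 -> in-order
Step 1: SEND seq=5000 -> in-order
Step 3: SEND seq=5266 -> out-of-order
Step 4: SEND seq=5147 -> in-order
Step 5: SEND seq=2141 -> in-order
Step 6: SEND seq=2307 -> in-order

Answer: yes yes no yes yes yes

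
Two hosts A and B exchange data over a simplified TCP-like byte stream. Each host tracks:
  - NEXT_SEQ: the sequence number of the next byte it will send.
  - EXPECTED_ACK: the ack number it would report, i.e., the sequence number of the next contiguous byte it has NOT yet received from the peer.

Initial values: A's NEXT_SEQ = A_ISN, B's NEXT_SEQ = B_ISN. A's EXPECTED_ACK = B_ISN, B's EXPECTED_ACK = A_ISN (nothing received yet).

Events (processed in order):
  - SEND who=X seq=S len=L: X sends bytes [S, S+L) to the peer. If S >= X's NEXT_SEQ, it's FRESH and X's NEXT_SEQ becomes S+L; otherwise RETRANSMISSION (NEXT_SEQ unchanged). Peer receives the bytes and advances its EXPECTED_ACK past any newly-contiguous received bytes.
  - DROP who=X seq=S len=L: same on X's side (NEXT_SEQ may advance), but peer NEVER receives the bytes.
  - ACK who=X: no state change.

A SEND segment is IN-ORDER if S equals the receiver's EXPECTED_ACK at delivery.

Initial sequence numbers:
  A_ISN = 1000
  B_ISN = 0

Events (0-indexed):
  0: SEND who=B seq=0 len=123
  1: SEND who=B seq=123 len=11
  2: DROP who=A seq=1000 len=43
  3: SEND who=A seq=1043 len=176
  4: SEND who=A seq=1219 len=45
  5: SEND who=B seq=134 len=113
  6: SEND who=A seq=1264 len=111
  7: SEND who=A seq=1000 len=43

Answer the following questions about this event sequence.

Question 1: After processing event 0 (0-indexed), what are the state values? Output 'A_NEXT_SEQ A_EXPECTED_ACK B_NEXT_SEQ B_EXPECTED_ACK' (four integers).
After event 0: A_seq=1000 A_ack=123 B_seq=123 B_ack=1000

1000 123 123 1000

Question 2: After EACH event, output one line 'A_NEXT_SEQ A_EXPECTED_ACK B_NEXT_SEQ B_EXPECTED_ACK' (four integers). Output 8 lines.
1000 123 123 1000
1000 134 134 1000
1043 134 134 1000
1219 134 134 1000
1264 134 134 1000
1264 247 247 1000
1375 247 247 1000
1375 247 247 1375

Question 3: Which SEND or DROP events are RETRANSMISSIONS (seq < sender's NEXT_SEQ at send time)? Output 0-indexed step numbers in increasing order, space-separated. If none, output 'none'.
Answer: 7

Derivation:
Step 0: SEND seq=0 -> fresh
Step 1: SEND seq=123 -> fresh
Step 2: DROP seq=1000 -> fresh
Step 3: SEND seq=1043 -> fresh
Step 4: SEND seq=1219 -> fresh
Step 5: SEND seq=134 -> fresh
Step 6: SEND seq=1264 -> fresh
Step 7: SEND seq=1000 -> retransmit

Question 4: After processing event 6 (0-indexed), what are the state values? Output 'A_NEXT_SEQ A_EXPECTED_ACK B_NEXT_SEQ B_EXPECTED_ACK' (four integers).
After event 0: A_seq=1000 A_ack=123 B_seq=123 B_ack=1000
After event 1: A_seq=1000 A_ack=134 B_seq=134 B_ack=1000
After event 2: A_seq=1043 A_ack=134 B_seq=134 B_ack=1000
After event 3: A_seq=1219 A_ack=134 B_seq=134 B_ack=1000
After event 4: A_seq=1264 A_ack=134 B_seq=134 B_ack=1000
After event 5: A_seq=1264 A_ack=247 B_seq=247 B_ack=1000
After event 6: A_seq=1375 A_ack=247 B_seq=247 B_ack=1000

1375 247 247 1000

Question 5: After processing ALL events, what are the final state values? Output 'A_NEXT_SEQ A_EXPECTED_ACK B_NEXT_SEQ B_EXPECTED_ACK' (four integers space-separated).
Answer: 1375 247 247 1375

Derivation:
After event 0: A_seq=1000 A_ack=123 B_seq=123 B_ack=1000
After event 1: A_seq=1000 A_ack=134 B_seq=134 B_ack=1000
After event 2: A_seq=1043 A_ack=134 B_seq=134 B_ack=1000
After event 3: A_seq=1219 A_ack=134 B_seq=134 B_ack=1000
After event 4: A_seq=1264 A_ack=134 B_seq=134 B_ack=1000
After event 5: A_seq=1264 A_ack=247 B_seq=247 B_ack=1000
After event 6: A_seq=1375 A_ack=247 B_seq=247 B_ack=1000
After event 7: A_seq=1375 A_ack=247 B_seq=247 B_ack=1375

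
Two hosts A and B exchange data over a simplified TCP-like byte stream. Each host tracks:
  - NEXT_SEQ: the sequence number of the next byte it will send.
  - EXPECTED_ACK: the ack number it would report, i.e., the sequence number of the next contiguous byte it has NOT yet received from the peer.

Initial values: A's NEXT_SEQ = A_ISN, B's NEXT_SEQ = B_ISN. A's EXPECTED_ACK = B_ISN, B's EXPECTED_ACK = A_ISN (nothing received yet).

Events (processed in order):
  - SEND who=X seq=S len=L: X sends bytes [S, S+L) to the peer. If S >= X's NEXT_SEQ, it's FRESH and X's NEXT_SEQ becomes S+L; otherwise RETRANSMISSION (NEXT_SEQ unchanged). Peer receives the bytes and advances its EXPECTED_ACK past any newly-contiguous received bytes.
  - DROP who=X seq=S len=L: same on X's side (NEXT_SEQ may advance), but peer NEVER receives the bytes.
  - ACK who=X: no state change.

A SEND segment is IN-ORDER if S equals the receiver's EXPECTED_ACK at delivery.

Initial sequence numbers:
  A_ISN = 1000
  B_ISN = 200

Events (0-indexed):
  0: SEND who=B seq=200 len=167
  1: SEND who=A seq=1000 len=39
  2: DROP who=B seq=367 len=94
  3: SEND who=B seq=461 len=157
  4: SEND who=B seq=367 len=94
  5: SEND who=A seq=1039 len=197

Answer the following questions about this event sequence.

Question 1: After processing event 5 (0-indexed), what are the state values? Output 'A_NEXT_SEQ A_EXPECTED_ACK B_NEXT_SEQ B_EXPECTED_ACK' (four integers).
After event 0: A_seq=1000 A_ack=367 B_seq=367 B_ack=1000
After event 1: A_seq=1039 A_ack=367 B_seq=367 B_ack=1039
After event 2: A_seq=1039 A_ack=367 B_seq=461 B_ack=1039
After event 3: A_seq=1039 A_ack=367 B_seq=618 B_ack=1039
After event 4: A_seq=1039 A_ack=618 B_seq=618 B_ack=1039
After event 5: A_seq=1236 A_ack=618 B_seq=618 B_ack=1236

1236 618 618 1236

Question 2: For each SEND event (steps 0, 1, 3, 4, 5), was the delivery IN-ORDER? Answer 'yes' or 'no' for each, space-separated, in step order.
Step 0: SEND seq=200 -> in-order
Step 1: SEND seq=1000 -> in-order
Step 3: SEND seq=461 -> out-of-order
Step 4: SEND seq=367 -> in-order
Step 5: SEND seq=1039 -> in-order

Answer: yes yes no yes yes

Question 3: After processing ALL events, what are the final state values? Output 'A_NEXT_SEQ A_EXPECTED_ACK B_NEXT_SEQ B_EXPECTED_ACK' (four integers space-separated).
Answer: 1236 618 618 1236

Derivation:
After event 0: A_seq=1000 A_ack=367 B_seq=367 B_ack=1000
After event 1: A_seq=1039 A_ack=367 B_seq=367 B_ack=1039
After event 2: A_seq=1039 A_ack=367 B_seq=461 B_ack=1039
After event 3: A_seq=1039 A_ack=367 B_seq=618 B_ack=1039
After event 4: A_seq=1039 A_ack=618 B_seq=618 B_ack=1039
After event 5: A_seq=1236 A_ack=618 B_seq=618 B_ack=1236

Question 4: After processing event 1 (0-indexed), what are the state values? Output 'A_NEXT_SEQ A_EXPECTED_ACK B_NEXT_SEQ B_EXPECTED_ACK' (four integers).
After event 0: A_seq=1000 A_ack=367 B_seq=367 B_ack=1000
After event 1: A_seq=1039 A_ack=367 B_seq=367 B_ack=1039

1039 367 367 1039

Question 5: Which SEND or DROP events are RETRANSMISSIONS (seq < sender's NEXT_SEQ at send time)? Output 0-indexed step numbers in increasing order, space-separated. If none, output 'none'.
Step 0: SEND seq=200 -> fresh
Step 1: SEND seq=1000 -> fresh
Step 2: DROP seq=367 -> fresh
Step 3: SEND seq=461 -> fresh
Step 4: SEND seq=367 -> retransmit
Step 5: SEND seq=1039 -> fresh

Answer: 4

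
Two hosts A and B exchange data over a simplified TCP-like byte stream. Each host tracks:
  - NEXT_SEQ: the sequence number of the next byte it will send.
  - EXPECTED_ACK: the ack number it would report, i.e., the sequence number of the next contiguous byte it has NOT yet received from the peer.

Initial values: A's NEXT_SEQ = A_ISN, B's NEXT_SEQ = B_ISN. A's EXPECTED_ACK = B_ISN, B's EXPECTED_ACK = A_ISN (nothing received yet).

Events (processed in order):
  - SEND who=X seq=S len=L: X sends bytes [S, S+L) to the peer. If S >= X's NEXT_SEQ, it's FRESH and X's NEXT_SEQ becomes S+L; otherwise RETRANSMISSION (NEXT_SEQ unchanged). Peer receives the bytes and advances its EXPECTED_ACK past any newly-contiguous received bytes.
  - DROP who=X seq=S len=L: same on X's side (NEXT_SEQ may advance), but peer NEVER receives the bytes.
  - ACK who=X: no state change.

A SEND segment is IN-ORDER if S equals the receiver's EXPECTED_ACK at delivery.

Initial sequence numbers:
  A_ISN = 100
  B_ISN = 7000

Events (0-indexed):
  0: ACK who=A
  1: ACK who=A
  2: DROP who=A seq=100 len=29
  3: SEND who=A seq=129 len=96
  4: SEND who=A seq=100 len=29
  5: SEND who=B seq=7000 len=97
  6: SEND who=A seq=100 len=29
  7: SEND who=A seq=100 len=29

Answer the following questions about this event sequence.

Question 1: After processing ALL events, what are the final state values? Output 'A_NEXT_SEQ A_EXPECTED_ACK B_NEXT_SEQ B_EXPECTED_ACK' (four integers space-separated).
After event 0: A_seq=100 A_ack=7000 B_seq=7000 B_ack=100
After event 1: A_seq=100 A_ack=7000 B_seq=7000 B_ack=100
After event 2: A_seq=129 A_ack=7000 B_seq=7000 B_ack=100
After event 3: A_seq=225 A_ack=7000 B_seq=7000 B_ack=100
After event 4: A_seq=225 A_ack=7000 B_seq=7000 B_ack=225
After event 5: A_seq=225 A_ack=7097 B_seq=7097 B_ack=225
After event 6: A_seq=225 A_ack=7097 B_seq=7097 B_ack=225
After event 7: A_seq=225 A_ack=7097 B_seq=7097 B_ack=225

Answer: 225 7097 7097 225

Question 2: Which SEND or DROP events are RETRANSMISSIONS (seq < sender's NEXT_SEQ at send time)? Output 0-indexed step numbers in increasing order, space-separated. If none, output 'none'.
Answer: 4 6 7

Derivation:
Step 2: DROP seq=100 -> fresh
Step 3: SEND seq=129 -> fresh
Step 4: SEND seq=100 -> retransmit
Step 5: SEND seq=7000 -> fresh
Step 6: SEND seq=100 -> retransmit
Step 7: SEND seq=100 -> retransmit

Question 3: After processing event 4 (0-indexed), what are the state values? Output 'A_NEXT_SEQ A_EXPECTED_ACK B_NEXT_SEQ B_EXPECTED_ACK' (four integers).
After event 0: A_seq=100 A_ack=7000 B_seq=7000 B_ack=100
After event 1: A_seq=100 A_ack=7000 B_seq=7000 B_ack=100
After event 2: A_seq=129 A_ack=7000 B_seq=7000 B_ack=100
After event 3: A_seq=225 A_ack=7000 B_seq=7000 B_ack=100
After event 4: A_seq=225 A_ack=7000 B_seq=7000 B_ack=225

225 7000 7000 225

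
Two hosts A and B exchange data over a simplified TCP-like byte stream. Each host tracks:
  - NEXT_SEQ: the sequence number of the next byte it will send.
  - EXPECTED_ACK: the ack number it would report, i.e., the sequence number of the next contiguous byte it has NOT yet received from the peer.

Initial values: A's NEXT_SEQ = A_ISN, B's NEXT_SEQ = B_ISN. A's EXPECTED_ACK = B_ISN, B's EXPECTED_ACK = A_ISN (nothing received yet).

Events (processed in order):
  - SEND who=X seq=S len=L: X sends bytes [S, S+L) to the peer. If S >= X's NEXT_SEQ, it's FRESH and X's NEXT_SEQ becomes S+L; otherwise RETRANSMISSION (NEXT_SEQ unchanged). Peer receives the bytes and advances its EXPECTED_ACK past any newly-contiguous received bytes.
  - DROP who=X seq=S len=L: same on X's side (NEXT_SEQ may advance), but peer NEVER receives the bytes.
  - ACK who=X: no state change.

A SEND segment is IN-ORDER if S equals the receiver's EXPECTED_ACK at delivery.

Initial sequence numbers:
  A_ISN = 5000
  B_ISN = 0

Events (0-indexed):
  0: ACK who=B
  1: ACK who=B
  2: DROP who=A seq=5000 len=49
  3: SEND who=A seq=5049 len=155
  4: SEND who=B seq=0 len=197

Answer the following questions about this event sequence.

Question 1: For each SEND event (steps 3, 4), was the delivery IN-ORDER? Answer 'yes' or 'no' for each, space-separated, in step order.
Answer: no yes

Derivation:
Step 3: SEND seq=5049 -> out-of-order
Step 4: SEND seq=0 -> in-order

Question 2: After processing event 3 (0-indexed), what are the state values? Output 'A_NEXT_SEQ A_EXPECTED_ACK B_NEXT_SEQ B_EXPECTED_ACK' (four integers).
After event 0: A_seq=5000 A_ack=0 B_seq=0 B_ack=5000
After event 1: A_seq=5000 A_ack=0 B_seq=0 B_ack=5000
After event 2: A_seq=5049 A_ack=0 B_seq=0 B_ack=5000
After event 3: A_seq=5204 A_ack=0 B_seq=0 B_ack=5000

5204 0 0 5000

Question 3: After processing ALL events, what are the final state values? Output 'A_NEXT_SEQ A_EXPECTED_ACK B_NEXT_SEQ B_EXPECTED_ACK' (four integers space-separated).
After event 0: A_seq=5000 A_ack=0 B_seq=0 B_ack=5000
After event 1: A_seq=5000 A_ack=0 B_seq=0 B_ack=5000
After event 2: A_seq=5049 A_ack=0 B_seq=0 B_ack=5000
After event 3: A_seq=5204 A_ack=0 B_seq=0 B_ack=5000
After event 4: A_seq=5204 A_ack=197 B_seq=197 B_ack=5000

Answer: 5204 197 197 5000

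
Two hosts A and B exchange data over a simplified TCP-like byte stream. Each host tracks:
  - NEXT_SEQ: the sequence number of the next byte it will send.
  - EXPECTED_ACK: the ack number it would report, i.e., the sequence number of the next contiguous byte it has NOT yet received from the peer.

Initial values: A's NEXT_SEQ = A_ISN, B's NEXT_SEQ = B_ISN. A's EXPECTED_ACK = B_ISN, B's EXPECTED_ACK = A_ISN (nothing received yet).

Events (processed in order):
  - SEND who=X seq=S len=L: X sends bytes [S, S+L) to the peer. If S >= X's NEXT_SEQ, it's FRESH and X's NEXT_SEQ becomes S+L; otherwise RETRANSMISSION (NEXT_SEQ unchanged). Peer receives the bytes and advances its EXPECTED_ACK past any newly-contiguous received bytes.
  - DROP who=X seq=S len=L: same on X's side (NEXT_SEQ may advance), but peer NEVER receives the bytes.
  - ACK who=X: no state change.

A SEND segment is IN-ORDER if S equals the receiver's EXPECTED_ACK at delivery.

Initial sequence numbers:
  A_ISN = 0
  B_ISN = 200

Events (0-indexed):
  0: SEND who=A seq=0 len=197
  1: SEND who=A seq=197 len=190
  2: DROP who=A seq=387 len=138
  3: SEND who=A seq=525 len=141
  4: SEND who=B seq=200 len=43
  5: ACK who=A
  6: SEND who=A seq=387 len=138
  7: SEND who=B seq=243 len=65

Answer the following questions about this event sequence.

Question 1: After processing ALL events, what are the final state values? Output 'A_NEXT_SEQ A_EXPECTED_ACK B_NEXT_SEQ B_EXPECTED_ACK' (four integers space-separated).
After event 0: A_seq=197 A_ack=200 B_seq=200 B_ack=197
After event 1: A_seq=387 A_ack=200 B_seq=200 B_ack=387
After event 2: A_seq=525 A_ack=200 B_seq=200 B_ack=387
After event 3: A_seq=666 A_ack=200 B_seq=200 B_ack=387
After event 4: A_seq=666 A_ack=243 B_seq=243 B_ack=387
After event 5: A_seq=666 A_ack=243 B_seq=243 B_ack=387
After event 6: A_seq=666 A_ack=243 B_seq=243 B_ack=666
After event 7: A_seq=666 A_ack=308 B_seq=308 B_ack=666

Answer: 666 308 308 666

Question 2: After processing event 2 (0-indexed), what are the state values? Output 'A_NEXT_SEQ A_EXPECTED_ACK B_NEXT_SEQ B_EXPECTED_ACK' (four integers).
After event 0: A_seq=197 A_ack=200 B_seq=200 B_ack=197
After event 1: A_seq=387 A_ack=200 B_seq=200 B_ack=387
After event 2: A_seq=525 A_ack=200 B_seq=200 B_ack=387

525 200 200 387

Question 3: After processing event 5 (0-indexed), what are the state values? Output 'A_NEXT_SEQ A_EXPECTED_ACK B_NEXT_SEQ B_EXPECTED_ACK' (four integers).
After event 0: A_seq=197 A_ack=200 B_seq=200 B_ack=197
After event 1: A_seq=387 A_ack=200 B_seq=200 B_ack=387
After event 2: A_seq=525 A_ack=200 B_seq=200 B_ack=387
After event 3: A_seq=666 A_ack=200 B_seq=200 B_ack=387
After event 4: A_seq=666 A_ack=243 B_seq=243 B_ack=387
After event 5: A_seq=666 A_ack=243 B_seq=243 B_ack=387

666 243 243 387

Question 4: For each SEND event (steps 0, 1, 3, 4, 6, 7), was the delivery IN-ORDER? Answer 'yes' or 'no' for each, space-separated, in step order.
Answer: yes yes no yes yes yes

Derivation:
Step 0: SEND seq=0 -> in-order
Step 1: SEND seq=197 -> in-order
Step 3: SEND seq=525 -> out-of-order
Step 4: SEND seq=200 -> in-order
Step 6: SEND seq=387 -> in-order
Step 7: SEND seq=243 -> in-order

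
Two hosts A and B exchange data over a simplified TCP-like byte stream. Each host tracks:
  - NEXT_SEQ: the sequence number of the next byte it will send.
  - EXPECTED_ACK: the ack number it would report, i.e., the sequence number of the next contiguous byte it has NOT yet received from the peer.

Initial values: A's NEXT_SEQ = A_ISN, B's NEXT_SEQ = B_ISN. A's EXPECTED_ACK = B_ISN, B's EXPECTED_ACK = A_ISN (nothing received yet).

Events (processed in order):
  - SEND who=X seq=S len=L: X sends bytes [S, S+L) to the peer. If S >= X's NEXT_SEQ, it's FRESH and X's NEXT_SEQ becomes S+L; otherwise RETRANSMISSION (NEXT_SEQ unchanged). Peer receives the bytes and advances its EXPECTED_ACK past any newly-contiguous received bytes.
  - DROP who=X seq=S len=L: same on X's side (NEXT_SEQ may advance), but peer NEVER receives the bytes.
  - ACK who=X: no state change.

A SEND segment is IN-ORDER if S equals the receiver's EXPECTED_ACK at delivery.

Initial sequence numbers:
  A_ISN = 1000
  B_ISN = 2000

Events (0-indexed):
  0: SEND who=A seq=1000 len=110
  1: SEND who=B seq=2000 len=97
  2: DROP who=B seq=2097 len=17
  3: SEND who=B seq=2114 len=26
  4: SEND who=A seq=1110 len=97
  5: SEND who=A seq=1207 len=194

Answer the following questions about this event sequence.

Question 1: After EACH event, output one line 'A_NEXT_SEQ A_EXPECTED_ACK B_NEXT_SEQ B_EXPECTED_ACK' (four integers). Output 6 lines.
1110 2000 2000 1110
1110 2097 2097 1110
1110 2097 2114 1110
1110 2097 2140 1110
1207 2097 2140 1207
1401 2097 2140 1401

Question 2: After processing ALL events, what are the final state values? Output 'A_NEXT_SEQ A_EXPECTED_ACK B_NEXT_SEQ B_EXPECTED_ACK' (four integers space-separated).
After event 0: A_seq=1110 A_ack=2000 B_seq=2000 B_ack=1110
After event 1: A_seq=1110 A_ack=2097 B_seq=2097 B_ack=1110
After event 2: A_seq=1110 A_ack=2097 B_seq=2114 B_ack=1110
After event 3: A_seq=1110 A_ack=2097 B_seq=2140 B_ack=1110
After event 4: A_seq=1207 A_ack=2097 B_seq=2140 B_ack=1207
After event 5: A_seq=1401 A_ack=2097 B_seq=2140 B_ack=1401

Answer: 1401 2097 2140 1401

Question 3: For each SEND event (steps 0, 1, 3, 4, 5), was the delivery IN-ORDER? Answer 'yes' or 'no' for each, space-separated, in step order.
Answer: yes yes no yes yes

Derivation:
Step 0: SEND seq=1000 -> in-order
Step 1: SEND seq=2000 -> in-order
Step 3: SEND seq=2114 -> out-of-order
Step 4: SEND seq=1110 -> in-order
Step 5: SEND seq=1207 -> in-order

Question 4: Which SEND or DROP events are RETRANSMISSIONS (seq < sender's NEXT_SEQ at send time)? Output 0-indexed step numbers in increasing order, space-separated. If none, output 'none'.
Step 0: SEND seq=1000 -> fresh
Step 1: SEND seq=2000 -> fresh
Step 2: DROP seq=2097 -> fresh
Step 3: SEND seq=2114 -> fresh
Step 4: SEND seq=1110 -> fresh
Step 5: SEND seq=1207 -> fresh

Answer: none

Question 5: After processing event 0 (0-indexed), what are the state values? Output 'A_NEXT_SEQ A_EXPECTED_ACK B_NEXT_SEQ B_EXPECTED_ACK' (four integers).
After event 0: A_seq=1110 A_ack=2000 B_seq=2000 B_ack=1110

1110 2000 2000 1110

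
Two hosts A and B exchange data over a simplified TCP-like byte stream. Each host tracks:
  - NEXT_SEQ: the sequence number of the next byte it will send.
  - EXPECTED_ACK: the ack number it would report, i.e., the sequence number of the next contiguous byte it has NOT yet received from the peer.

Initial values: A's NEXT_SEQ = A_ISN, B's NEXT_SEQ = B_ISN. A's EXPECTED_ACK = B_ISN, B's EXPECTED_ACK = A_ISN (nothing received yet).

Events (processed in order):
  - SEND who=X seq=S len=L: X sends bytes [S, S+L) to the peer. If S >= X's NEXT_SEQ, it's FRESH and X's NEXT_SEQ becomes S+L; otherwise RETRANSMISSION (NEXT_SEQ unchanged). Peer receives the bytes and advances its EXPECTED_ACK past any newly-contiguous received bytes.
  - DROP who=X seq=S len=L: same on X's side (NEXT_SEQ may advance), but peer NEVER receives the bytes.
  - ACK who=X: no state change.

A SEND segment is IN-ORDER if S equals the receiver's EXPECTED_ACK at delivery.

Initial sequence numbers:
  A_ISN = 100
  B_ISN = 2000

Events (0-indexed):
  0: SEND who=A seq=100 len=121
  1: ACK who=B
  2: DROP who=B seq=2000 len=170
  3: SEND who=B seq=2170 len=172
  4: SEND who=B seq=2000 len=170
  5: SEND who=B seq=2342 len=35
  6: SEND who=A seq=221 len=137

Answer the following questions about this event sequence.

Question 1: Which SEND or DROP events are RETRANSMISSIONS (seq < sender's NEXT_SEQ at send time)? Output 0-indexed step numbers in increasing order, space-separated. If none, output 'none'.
Step 0: SEND seq=100 -> fresh
Step 2: DROP seq=2000 -> fresh
Step 3: SEND seq=2170 -> fresh
Step 4: SEND seq=2000 -> retransmit
Step 5: SEND seq=2342 -> fresh
Step 6: SEND seq=221 -> fresh

Answer: 4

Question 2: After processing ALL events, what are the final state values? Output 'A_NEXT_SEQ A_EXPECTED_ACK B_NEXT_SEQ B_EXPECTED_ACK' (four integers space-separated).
After event 0: A_seq=221 A_ack=2000 B_seq=2000 B_ack=221
After event 1: A_seq=221 A_ack=2000 B_seq=2000 B_ack=221
After event 2: A_seq=221 A_ack=2000 B_seq=2170 B_ack=221
After event 3: A_seq=221 A_ack=2000 B_seq=2342 B_ack=221
After event 4: A_seq=221 A_ack=2342 B_seq=2342 B_ack=221
After event 5: A_seq=221 A_ack=2377 B_seq=2377 B_ack=221
After event 6: A_seq=358 A_ack=2377 B_seq=2377 B_ack=358

Answer: 358 2377 2377 358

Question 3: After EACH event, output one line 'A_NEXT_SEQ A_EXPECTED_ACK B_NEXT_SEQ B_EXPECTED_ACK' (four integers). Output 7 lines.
221 2000 2000 221
221 2000 2000 221
221 2000 2170 221
221 2000 2342 221
221 2342 2342 221
221 2377 2377 221
358 2377 2377 358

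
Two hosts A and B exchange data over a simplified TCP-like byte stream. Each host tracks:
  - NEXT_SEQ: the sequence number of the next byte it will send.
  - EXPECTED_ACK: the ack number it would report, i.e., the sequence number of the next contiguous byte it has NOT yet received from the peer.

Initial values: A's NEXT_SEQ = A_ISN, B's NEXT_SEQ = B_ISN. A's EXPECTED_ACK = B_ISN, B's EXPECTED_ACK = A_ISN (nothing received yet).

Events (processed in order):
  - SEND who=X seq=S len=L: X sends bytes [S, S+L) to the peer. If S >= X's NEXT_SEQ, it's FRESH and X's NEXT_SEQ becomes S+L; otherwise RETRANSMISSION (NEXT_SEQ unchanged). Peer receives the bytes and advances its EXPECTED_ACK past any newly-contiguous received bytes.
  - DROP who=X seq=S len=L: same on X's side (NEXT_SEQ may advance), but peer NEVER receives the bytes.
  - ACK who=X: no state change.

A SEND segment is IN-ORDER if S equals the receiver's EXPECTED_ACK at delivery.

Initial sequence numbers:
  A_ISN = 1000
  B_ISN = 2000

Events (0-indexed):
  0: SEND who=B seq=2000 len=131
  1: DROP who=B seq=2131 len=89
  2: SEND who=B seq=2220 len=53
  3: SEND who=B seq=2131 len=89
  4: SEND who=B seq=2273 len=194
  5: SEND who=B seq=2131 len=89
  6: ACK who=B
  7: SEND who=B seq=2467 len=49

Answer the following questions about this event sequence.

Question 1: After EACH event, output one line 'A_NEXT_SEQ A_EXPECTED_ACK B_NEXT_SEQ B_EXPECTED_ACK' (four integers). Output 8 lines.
1000 2131 2131 1000
1000 2131 2220 1000
1000 2131 2273 1000
1000 2273 2273 1000
1000 2467 2467 1000
1000 2467 2467 1000
1000 2467 2467 1000
1000 2516 2516 1000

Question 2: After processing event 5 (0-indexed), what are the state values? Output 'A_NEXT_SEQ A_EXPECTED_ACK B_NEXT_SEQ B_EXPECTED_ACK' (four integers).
After event 0: A_seq=1000 A_ack=2131 B_seq=2131 B_ack=1000
After event 1: A_seq=1000 A_ack=2131 B_seq=2220 B_ack=1000
After event 2: A_seq=1000 A_ack=2131 B_seq=2273 B_ack=1000
After event 3: A_seq=1000 A_ack=2273 B_seq=2273 B_ack=1000
After event 4: A_seq=1000 A_ack=2467 B_seq=2467 B_ack=1000
After event 5: A_seq=1000 A_ack=2467 B_seq=2467 B_ack=1000

1000 2467 2467 1000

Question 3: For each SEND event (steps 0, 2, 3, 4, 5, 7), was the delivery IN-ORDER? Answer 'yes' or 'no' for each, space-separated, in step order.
Answer: yes no yes yes no yes

Derivation:
Step 0: SEND seq=2000 -> in-order
Step 2: SEND seq=2220 -> out-of-order
Step 3: SEND seq=2131 -> in-order
Step 4: SEND seq=2273 -> in-order
Step 5: SEND seq=2131 -> out-of-order
Step 7: SEND seq=2467 -> in-order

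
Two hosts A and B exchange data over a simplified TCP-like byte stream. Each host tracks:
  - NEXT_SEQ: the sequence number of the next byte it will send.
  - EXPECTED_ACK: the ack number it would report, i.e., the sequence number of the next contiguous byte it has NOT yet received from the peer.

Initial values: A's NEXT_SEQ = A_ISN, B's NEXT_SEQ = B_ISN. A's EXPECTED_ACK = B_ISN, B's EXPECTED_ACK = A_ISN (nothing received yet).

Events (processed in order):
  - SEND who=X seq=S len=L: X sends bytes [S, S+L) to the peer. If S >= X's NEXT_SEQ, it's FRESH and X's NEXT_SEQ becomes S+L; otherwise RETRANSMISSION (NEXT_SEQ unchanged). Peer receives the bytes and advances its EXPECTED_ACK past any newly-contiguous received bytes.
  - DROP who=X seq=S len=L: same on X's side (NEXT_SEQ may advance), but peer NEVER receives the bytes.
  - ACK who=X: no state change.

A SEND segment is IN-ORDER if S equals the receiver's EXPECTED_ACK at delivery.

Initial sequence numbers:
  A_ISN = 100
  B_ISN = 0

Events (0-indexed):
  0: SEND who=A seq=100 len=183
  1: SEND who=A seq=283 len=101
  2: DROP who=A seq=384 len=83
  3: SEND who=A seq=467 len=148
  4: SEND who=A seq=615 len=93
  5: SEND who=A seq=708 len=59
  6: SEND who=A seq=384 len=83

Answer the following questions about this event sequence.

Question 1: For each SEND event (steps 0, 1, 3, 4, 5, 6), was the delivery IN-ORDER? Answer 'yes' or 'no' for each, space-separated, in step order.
Step 0: SEND seq=100 -> in-order
Step 1: SEND seq=283 -> in-order
Step 3: SEND seq=467 -> out-of-order
Step 4: SEND seq=615 -> out-of-order
Step 5: SEND seq=708 -> out-of-order
Step 6: SEND seq=384 -> in-order

Answer: yes yes no no no yes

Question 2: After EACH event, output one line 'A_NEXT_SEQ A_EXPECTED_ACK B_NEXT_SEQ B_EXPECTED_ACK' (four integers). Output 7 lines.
283 0 0 283
384 0 0 384
467 0 0 384
615 0 0 384
708 0 0 384
767 0 0 384
767 0 0 767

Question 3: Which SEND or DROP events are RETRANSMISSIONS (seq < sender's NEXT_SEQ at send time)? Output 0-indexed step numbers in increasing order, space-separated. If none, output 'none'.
Step 0: SEND seq=100 -> fresh
Step 1: SEND seq=283 -> fresh
Step 2: DROP seq=384 -> fresh
Step 3: SEND seq=467 -> fresh
Step 4: SEND seq=615 -> fresh
Step 5: SEND seq=708 -> fresh
Step 6: SEND seq=384 -> retransmit

Answer: 6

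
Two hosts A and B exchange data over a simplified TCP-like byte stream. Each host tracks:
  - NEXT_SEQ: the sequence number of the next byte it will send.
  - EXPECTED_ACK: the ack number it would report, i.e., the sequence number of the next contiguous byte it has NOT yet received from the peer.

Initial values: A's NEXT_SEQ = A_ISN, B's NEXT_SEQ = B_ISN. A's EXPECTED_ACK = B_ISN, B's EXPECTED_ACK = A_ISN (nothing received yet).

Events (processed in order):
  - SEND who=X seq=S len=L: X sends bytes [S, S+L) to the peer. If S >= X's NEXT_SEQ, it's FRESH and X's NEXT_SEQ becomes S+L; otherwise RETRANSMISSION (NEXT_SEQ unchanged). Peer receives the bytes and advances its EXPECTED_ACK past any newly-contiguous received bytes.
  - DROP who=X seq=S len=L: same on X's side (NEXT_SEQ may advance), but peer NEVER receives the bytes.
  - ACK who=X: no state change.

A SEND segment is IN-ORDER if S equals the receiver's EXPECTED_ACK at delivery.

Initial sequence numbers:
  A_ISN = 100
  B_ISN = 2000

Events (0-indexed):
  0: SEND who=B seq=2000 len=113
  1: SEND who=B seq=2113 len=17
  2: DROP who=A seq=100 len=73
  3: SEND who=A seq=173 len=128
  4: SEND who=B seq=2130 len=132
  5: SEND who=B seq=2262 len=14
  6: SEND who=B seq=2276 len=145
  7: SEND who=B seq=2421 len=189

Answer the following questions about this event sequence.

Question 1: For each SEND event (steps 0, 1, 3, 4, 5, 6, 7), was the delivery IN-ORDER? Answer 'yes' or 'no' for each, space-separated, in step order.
Answer: yes yes no yes yes yes yes

Derivation:
Step 0: SEND seq=2000 -> in-order
Step 1: SEND seq=2113 -> in-order
Step 3: SEND seq=173 -> out-of-order
Step 4: SEND seq=2130 -> in-order
Step 5: SEND seq=2262 -> in-order
Step 6: SEND seq=2276 -> in-order
Step 7: SEND seq=2421 -> in-order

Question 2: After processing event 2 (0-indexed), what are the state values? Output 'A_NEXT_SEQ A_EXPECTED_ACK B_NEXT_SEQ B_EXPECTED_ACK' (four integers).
After event 0: A_seq=100 A_ack=2113 B_seq=2113 B_ack=100
After event 1: A_seq=100 A_ack=2130 B_seq=2130 B_ack=100
After event 2: A_seq=173 A_ack=2130 B_seq=2130 B_ack=100

173 2130 2130 100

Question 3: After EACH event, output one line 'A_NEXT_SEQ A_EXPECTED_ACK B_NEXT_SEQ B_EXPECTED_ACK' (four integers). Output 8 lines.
100 2113 2113 100
100 2130 2130 100
173 2130 2130 100
301 2130 2130 100
301 2262 2262 100
301 2276 2276 100
301 2421 2421 100
301 2610 2610 100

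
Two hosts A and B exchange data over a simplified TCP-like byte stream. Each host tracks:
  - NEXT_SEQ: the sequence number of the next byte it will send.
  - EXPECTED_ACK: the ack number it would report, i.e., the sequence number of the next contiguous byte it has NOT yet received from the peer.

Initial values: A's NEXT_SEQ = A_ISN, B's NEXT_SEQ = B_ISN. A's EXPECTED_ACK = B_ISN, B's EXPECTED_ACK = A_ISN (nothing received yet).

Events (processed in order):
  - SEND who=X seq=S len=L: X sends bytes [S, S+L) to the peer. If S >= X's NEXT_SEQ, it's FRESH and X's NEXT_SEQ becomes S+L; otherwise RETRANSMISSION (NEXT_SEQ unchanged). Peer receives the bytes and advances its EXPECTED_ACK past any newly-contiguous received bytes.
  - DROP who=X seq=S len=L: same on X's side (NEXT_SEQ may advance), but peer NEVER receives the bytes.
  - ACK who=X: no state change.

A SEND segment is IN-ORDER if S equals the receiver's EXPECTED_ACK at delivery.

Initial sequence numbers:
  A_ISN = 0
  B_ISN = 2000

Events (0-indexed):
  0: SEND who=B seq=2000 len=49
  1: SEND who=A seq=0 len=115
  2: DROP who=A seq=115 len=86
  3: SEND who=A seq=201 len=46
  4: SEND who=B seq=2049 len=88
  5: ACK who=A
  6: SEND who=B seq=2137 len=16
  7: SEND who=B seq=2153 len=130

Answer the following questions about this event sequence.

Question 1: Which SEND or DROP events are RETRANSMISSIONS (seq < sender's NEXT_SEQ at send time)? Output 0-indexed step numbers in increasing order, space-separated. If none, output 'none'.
Step 0: SEND seq=2000 -> fresh
Step 1: SEND seq=0 -> fresh
Step 2: DROP seq=115 -> fresh
Step 3: SEND seq=201 -> fresh
Step 4: SEND seq=2049 -> fresh
Step 6: SEND seq=2137 -> fresh
Step 7: SEND seq=2153 -> fresh

Answer: none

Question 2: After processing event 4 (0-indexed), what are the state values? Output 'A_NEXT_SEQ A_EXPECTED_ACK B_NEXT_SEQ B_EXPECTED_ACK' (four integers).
After event 0: A_seq=0 A_ack=2049 B_seq=2049 B_ack=0
After event 1: A_seq=115 A_ack=2049 B_seq=2049 B_ack=115
After event 2: A_seq=201 A_ack=2049 B_seq=2049 B_ack=115
After event 3: A_seq=247 A_ack=2049 B_seq=2049 B_ack=115
After event 4: A_seq=247 A_ack=2137 B_seq=2137 B_ack=115

247 2137 2137 115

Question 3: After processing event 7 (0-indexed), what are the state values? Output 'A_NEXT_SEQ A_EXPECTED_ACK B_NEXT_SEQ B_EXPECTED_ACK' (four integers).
After event 0: A_seq=0 A_ack=2049 B_seq=2049 B_ack=0
After event 1: A_seq=115 A_ack=2049 B_seq=2049 B_ack=115
After event 2: A_seq=201 A_ack=2049 B_seq=2049 B_ack=115
After event 3: A_seq=247 A_ack=2049 B_seq=2049 B_ack=115
After event 4: A_seq=247 A_ack=2137 B_seq=2137 B_ack=115
After event 5: A_seq=247 A_ack=2137 B_seq=2137 B_ack=115
After event 6: A_seq=247 A_ack=2153 B_seq=2153 B_ack=115
After event 7: A_seq=247 A_ack=2283 B_seq=2283 B_ack=115

247 2283 2283 115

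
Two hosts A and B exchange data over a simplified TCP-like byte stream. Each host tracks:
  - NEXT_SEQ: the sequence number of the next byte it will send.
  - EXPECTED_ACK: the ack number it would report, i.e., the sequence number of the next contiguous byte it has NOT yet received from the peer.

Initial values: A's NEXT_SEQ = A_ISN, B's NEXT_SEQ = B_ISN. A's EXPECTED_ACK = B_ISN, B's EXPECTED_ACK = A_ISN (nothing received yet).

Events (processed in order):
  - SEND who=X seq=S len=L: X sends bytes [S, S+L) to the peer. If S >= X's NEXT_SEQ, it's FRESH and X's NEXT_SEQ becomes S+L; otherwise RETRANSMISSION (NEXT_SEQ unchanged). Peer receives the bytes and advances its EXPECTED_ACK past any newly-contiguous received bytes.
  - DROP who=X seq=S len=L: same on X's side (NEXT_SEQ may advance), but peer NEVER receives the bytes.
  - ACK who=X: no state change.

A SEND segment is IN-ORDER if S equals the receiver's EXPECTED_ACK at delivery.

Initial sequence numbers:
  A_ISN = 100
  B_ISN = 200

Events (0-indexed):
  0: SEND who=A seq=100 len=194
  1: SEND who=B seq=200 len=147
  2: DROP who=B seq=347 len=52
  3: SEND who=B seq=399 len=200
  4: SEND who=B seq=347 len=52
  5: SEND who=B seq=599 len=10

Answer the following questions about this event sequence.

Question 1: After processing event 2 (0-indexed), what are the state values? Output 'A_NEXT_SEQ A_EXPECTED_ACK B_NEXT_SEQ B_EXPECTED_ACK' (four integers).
After event 0: A_seq=294 A_ack=200 B_seq=200 B_ack=294
After event 1: A_seq=294 A_ack=347 B_seq=347 B_ack=294
After event 2: A_seq=294 A_ack=347 B_seq=399 B_ack=294

294 347 399 294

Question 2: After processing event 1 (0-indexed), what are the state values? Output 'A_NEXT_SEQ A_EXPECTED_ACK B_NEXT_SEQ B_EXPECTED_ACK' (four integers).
After event 0: A_seq=294 A_ack=200 B_seq=200 B_ack=294
After event 1: A_seq=294 A_ack=347 B_seq=347 B_ack=294

294 347 347 294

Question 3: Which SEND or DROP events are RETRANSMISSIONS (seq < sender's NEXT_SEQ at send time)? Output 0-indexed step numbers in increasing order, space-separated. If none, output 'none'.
Answer: 4

Derivation:
Step 0: SEND seq=100 -> fresh
Step 1: SEND seq=200 -> fresh
Step 2: DROP seq=347 -> fresh
Step 3: SEND seq=399 -> fresh
Step 4: SEND seq=347 -> retransmit
Step 5: SEND seq=599 -> fresh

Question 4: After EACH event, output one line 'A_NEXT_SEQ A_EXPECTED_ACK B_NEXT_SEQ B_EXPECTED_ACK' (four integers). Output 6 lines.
294 200 200 294
294 347 347 294
294 347 399 294
294 347 599 294
294 599 599 294
294 609 609 294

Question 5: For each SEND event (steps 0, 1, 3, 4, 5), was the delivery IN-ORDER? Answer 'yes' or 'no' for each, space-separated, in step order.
Step 0: SEND seq=100 -> in-order
Step 1: SEND seq=200 -> in-order
Step 3: SEND seq=399 -> out-of-order
Step 4: SEND seq=347 -> in-order
Step 5: SEND seq=599 -> in-order

Answer: yes yes no yes yes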